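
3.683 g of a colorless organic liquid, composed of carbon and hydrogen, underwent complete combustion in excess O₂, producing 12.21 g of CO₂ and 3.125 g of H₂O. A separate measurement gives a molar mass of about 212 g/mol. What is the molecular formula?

mol C = 12.21 g CO₂ ÷ 44.009 g/mol = 0.27744 mol
mol H = 2 × 3.125 g H₂O ÷ 18.015 g/mol = 0.34693 mol
Divide by the smallest (0.27744 mol): C 1.000, H 1.250
Multiplying each by 4 gives whole numbers: C 4.00, H 5.00
Empirical formula: C4H5
Empirical-formula mass = 53.08 g/mol; 212 ÷ 53.08 ≈ 4, so the molecular formula is C16H20.

C16H20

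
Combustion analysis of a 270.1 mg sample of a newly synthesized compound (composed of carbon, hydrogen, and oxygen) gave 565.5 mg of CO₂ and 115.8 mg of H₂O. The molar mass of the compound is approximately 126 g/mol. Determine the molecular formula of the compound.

mol C = 0.5655 g CO₂ ÷ 44.009 g/mol = 0.012850 mol
mol H = 2 × 0.1158 g H₂O ÷ 18.015 g/mol = 0.012856 mol
mass O = 0.2701 − (0.15434 + 0.012959) = 0.10280 g → mol O = 0.10280 ÷ 15.999 = 0.0064257 mol
Divide by the smallest (0.0064257 mol): C 2.000, H 2.001, O 1.000
Empirical formula: C2H2O
Empirical-formula mass = 42.04 g/mol; 126 ÷ 42.04 ≈ 3, so the molecular formula is C6H6O3.

C6H6O3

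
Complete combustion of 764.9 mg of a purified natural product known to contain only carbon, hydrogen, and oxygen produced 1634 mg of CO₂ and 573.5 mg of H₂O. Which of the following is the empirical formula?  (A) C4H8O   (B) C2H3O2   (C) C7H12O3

mol C = 1.634 g CO₂ ÷ 44.009 g/mol = 0.037129 mol
mol H = 2 × 0.5735 g H₂O ÷ 18.015 g/mol = 0.063669 mol
mass O = 0.7649 − (0.44595 + 0.064179) = 0.25477 g → mol O = 0.25477 ÷ 15.999 = 0.015924 mol
Divide by the smallest (0.015924 mol): C 2.332, H 3.998, O 1.000
Multiplying each by 3 gives whole numbers: C 6.99, H 11.99, O 3.00

(C) C7H12O3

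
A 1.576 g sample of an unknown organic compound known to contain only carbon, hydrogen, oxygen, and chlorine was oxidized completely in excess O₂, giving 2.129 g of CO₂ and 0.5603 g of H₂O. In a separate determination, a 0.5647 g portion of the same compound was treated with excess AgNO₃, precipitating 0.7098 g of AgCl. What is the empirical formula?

C7H9Cl2O4

mol C = 2.129 g CO₂ ÷ 44.009 g/mol = 0.048376 mol
mol H = 2 × 0.5603 g H₂O ÷ 18.015 g/mol = 0.062204 mol
From the AgCl data: mol Cl per gram of compound = (0.7098 ÷ 143.318) ÷ 0.5647 = 0.0087704 mol/g, so in the 1.576 g combustion sample mol Cl = 0.013822 mol
mass O = 1.576 − (0.58105 + 0.062701 + 0.48999) = 0.44226 g → mol O = 0.44226 ÷ 15.999 = 0.027643 mol
Divide by the smallest (0.013822 mol): C 3.500, H 4.500, Cl 1.000, O 2.000
Multiplying each by 2 gives whole numbers: C 7.00, H 9.00, Cl 2.00, O 4.00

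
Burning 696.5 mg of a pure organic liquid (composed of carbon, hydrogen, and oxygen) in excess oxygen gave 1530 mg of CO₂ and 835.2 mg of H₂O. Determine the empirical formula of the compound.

C3H8O

mol C = 1.530 g CO₂ ÷ 44.009 g/mol = 0.034766 mol
mol H = 2 × 0.8352 g H₂O ÷ 18.015 g/mol = 0.092723 mol
mass O = 0.6965 − (0.41757 + 0.093465) = 0.18547 g → mol O = 0.18547 ÷ 15.999 = 0.011592 mol
Divide by the smallest (0.011592 mol): C 2.999, H 7.999, O 1.000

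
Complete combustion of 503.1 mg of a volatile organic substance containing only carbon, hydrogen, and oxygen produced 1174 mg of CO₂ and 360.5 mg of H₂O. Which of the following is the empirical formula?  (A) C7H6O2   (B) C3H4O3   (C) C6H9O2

(C) C6H9O2

mol C = 1.174 g CO₂ ÷ 44.009 g/mol = 0.026676 mol
mol H = 2 × 0.3605 g H₂O ÷ 18.015 g/mol = 0.040022 mol
mass O = 0.5031 − (0.32041 + 0.040342) = 0.14235 g → mol O = 0.14235 ÷ 15.999 = 0.0088973 mol
Divide by the smallest (0.0088973 mol): C 2.998, H 4.498, O 1.000
Multiplying each by 2 gives whole numbers: C 6.00, H 9.00, O 2.00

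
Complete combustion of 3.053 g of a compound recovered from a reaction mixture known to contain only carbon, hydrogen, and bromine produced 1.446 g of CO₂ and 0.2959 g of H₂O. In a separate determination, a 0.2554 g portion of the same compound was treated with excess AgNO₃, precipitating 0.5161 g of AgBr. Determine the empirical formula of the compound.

CHBr

mol C = 1.446 g CO₂ ÷ 44.009 g/mol = 0.032857 mol
mol H = 2 × 0.2959 g H₂O ÷ 18.015 g/mol = 0.032850 mol
From the AgBr data: mol Br per gram of compound = (0.5161 ÷ 187.772) ÷ 0.2554 = 0.010762 mol/g, so in the 3.053 g combustion sample mol Br = 0.032856 mol
Divide by the smallest (0.032850 mol): C 1.000, H 1.000, Br 1.000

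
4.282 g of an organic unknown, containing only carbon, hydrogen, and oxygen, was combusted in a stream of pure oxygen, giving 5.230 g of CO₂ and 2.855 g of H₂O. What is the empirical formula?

C3H8O4

mol C = 5.230 g CO₂ ÷ 44.009 g/mol = 0.11884 mol
mol H = 2 × 2.855 g H₂O ÷ 18.015 g/mol = 0.31696 mol
mass O = 4.282 − (1.4274 + 0.31949) = 2.5351 g → mol O = 2.5351 ÷ 15.999 = 0.15846 mol
Divide by the smallest (0.11884 mol): C 1.000, H 2.667, O 1.333
Multiplying each by 3 gives whole numbers: C 3.00, H 8.00, O 4.00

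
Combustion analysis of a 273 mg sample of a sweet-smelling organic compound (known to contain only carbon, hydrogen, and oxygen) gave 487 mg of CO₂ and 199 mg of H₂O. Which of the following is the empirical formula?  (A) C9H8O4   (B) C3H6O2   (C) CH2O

(B) C3H6O2

mol C = 0.487 g CO₂ ÷ 44.009 g/mol = 0.01107 mol
mol H = 2 × 0.199 g H₂O ÷ 18.015 g/mol = 0.02209 mol
mass O = 0.273 − (0.1329 + 0.02227) = 0.1178 g → mol O = 0.1178 ÷ 15.999 = 0.007364 mol
Divide by the smallest (0.007364 mol): C 1.503, H 3.000, O 1.000
Multiplying each by 2 gives whole numbers: C 3.01, H 6.00, O 2.00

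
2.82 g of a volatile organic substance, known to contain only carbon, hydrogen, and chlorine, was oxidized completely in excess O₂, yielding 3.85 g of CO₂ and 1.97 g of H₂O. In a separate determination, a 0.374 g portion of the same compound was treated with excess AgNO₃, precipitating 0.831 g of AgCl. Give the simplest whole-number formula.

C2H5Cl

mol C = 3.85 g CO₂ ÷ 44.009 g/mol = 0.08748 mol
mol H = 2 × 1.97 g H₂O ÷ 18.015 g/mol = 0.2187 mol
From the AgCl data: mol Cl per gram of compound = (0.831 ÷ 143.318) ÷ 0.374 = 0.01550 mol/g, so in the 2.82 g combustion sample mol Cl = 0.04372 mol
Divide by the smallest (0.04372 mol): C 2.001, H 5.002, Cl 1.000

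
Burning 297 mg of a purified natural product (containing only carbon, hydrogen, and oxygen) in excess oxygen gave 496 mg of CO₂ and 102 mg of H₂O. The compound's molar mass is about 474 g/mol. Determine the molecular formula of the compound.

C18H18O15

mol C = 0.496 g CO₂ ÷ 44.009 g/mol = 0.01127 mol
mol H = 2 × 0.102 g H₂O ÷ 18.015 g/mol = 0.01132 mol
mass O = 0.297 − (0.1354 + 0.01141) = 0.1502 g → mol O = 0.1502 ÷ 15.999 = 0.009389 mol
Divide by the smallest (0.009389 mol): C 1.200, H 1.206, O 1.000
Multiplying each by 5 gives whole numbers: C 6.00, H 6.03, O 5.00
Empirical formula: C6H6O5
Empirical-formula mass = 158.11 g/mol; 474 ÷ 158.11 ≈ 3, so the molecular formula is C18H18O15.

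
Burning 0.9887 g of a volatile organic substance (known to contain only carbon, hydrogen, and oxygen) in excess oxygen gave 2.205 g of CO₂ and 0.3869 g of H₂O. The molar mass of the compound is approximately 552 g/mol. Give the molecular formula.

mol C = 2.205 g CO₂ ÷ 44.009 g/mol = 0.050103 mol
mol H = 2 × 0.3869 g H₂O ÷ 18.015 g/mol = 0.042953 mol
mass O = 0.9887 − (0.60179 + 0.043297) = 0.34361 g → mol O = 0.34361 ÷ 15.999 = 0.021477 mol
Divide by the smallest (0.021477 mol): C 2.333, H 2.000, O 1.000
Multiplying each by 3 gives whole numbers: C 7.00, H 6.00, O 3.00
Empirical formula: C7H6O3
Empirical-formula mass = 138.12 g/mol; 552 ÷ 138.12 ≈ 4, so the molecular formula is C28H24O12.

C28H24O12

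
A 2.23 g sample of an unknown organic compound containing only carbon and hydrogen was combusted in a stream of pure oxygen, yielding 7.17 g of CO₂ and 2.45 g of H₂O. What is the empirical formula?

C3H5

mol C = 7.17 g CO₂ ÷ 44.009 g/mol = 0.1629 mol
mol H = 2 × 2.45 g H₂O ÷ 18.015 g/mol = 0.2720 mol
Divide by the smallest (0.1629 mol): C 1.000, H 1.669
Multiplying each by 3 gives whole numbers: C 3.00, H 5.01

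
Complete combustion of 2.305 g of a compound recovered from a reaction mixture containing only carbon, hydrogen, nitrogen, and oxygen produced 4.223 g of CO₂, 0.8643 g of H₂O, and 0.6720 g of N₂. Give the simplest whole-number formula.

mol C = 4.223 g CO₂ ÷ 44.009 g/mol = 0.095958 mol
mol H = 2 × 0.8643 g H₂O ÷ 18.015 g/mol = 0.095953 mol
mol N = 2 × 0.6720 g N₂ ÷ 28.014 g/mol = 0.047976 mol
mass O = 2.305 − (1.1525 + 0.096721 + 0.67200) = 0.38373 g → mol O = 0.38373 ÷ 15.999 = 0.023985 mol
Divide by the smallest (0.023985 mol): C 4.001, H 4.001, N 2.000, O 1.000

C4H4N2O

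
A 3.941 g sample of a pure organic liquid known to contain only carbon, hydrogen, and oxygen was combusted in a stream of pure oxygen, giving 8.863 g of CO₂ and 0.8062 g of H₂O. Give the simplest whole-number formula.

mol C = 8.863 g CO₂ ÷ 44.009 g/mol = 0.20139 mol
mol H = 2 × 0.8062 g H₂O ÷ 18.015 g/mol = 0.089503 mol
mass O = 3.941 − (2.4189 + 0.090219) = 1.4319 g → mol O = 1.4319 ÷ 15.999 = 0.089498 mol
Divide by the smallest (0.089498 mol): C 2.250, H 1.000, O 1.000
Multiplying each by 4 gives whole numbers: C 9.00, H 4.00, O 4.00

C9H4O4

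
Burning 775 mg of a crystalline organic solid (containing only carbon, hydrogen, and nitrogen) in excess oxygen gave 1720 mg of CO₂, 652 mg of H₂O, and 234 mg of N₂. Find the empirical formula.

mol C = 1.72 g CO₂ ÷ 44.009 g/mol = 0.03908 mol
mol H = 2 × 0.652 g H₂O ÷ 18.015 g/mol = 0.07238 mol
mol N = 2 × 0.234 g N₂ ÷ 28.014 g/mol = 0.01671 mol
Divide by the smallest (0.01671 mol): C 2.339, H 4.333, N 1.000
Multiplying each by 3 gives whole numbers: C 7.02, H 13.00, N 3.00

C7H13N3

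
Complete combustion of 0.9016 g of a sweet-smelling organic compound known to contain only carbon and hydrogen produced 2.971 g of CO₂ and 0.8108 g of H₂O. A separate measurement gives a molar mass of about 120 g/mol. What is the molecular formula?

mol C = 2.971 g CO₂ ÷ 44.009 g/mol = 0.067509 mol
mol H = 2 × 0.8108 g H₂O ÷ 18.015 g/mol = 0.090014 mol
Divide by the smallest (0.067509 mol): C 1.000, H 1.333
Multiplying each by 3 gives whole numbers: C 3.00, H 4.00
Empirical formula: C3H4
Empirical-formula mass = 40.06 g/mol; 120 ÷ 40.06 ≈ 3, so the molecular formula is C9H12.

C9H12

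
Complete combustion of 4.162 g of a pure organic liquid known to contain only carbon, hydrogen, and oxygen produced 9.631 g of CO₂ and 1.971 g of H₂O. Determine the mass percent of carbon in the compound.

63.15%

mol C = 9.631 g CO₂ ÷ 44.009 g/mol = 0.21884 mol
mol H = 2 × 1.971 g H₂O ÷ 18.015 g/mol = 0.21882 mol
mass O = 4.162 − (2.6285 + 0.22057) = 1.3129 g → mol O = 1.3129 ÷ 15.999 = 0.082063 mol
mass % C = 2.6285 g ÷ 4.162 g × 100%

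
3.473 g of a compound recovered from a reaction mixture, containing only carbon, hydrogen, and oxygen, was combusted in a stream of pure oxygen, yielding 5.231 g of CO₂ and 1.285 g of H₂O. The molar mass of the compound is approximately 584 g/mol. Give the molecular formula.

C20H24O20

mol C = 5.231 g CO₂ ÷ 44.009 g/mol = 0.11886 mol
mol H = 2 × 1.285 g H₂O ÷ 18.015 g/mol = 0.14266 mol
mass O = 3.473 − (1.4277 + 0.14380) = 1.9015 g → mol O = 1.9015 ÷ 15.999 = 0.11885 mol
Divide by the smallest (0.11885 mol): C 1.000, H 1.200, O 1.000
Multiplying each by 5 gives whole numbers: C 5.00, H 6.00, O 5.00
Empirical formula: C5H6O5
Empirical-formula mass = 146.10 g/mol; 584 ÷ 146.10 ≈ 4, so the molecular formula is C20H24O20.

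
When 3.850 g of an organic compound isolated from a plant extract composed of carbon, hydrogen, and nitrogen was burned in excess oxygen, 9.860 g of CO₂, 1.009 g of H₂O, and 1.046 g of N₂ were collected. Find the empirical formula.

C6H3N2

mol C = 9.860 g CO₂ ÷ 44.009 g/mol = 0.22405 mol
mol H = 2 × 1.009 g H₂O ÷ 18.015 g/mol = 0.11202 mol
mol N = 2 × 1.046 g N₂ ÷ 28.014 g/mol = 0.074677 mol
Divide by the smallest (0.074677 mol): C 3.000, H 1.500, N 1.000
Multiplying each by 2 gives whole numbers: C 6.00, H 3.00, N 2.00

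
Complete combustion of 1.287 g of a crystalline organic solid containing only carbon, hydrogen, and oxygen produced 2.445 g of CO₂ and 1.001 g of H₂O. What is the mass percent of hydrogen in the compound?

mol C = 2.445 g CO₂ ÷ 44.009 g/mol = 0.055557 mol
mol H = 2 × 1.001 g H₂O ÷ 18.015 g/mol = 0.11113 mol
mass O = 1.287 − (0.66729 + 0.11202) = 0.50769 g → mol O = 0.50769 ÷ 15.999 = 0.031733 mol
mass % H = 0.11202 g ÷ 1.287 g × 100%

8.70%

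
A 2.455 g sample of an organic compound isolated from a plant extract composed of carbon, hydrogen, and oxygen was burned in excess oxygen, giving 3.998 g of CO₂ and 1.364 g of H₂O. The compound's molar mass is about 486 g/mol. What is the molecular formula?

C18H30O15

mol C = 3.998 g CO₂ ÷ 44.009 g/mol = 0.090845 mol
mol H = 2 × 1.364 g H₂O ÷ 18.015 g/mol = 0.15143 mol
mass O = 2.455 − (1.0911 + 0.15264) = 1.2112 g → mol O = 1.2112 ÷ 15.999 = 0.075706 mol
Divide by the smallest (0.075706 mol): C 1.200, H 2.000, O 1.000
Multiplying each by 5 gives whole numbers: C 6.00, H 10.00, O 5.00
Empirical formula: C6H10O5
Empirical-formula mass = 162.14 g/mol; 486 ÷ 162.14 ≈ 3, so the molecular formula is C18H30O15.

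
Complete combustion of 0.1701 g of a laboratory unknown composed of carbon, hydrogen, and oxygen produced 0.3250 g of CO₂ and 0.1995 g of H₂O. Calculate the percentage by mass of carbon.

52.15%

mol C = 0.3250 g CO₂ ÷ 44.009 g/mol = 0.0073849 mol
mol H = 2 × 0.1995 g H₂O ÷ 18.015 g/mol = 0.022148 mol
mass O = 0.1701 − (0.088699 + 0.022325) = 0.059075 g → mol O = 0.059075 ÷ 15.999 = 0.0036924 mol
mass % C = 0.088699 g ÷ 0.1701 g × 100%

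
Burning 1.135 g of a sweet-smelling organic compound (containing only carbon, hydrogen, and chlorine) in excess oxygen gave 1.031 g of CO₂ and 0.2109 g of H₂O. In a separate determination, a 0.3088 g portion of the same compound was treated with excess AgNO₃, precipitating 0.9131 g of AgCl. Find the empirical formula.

CHCl

mol C = 1.031 g CO₂ ÷ 44.009 g/mol = 0.023427 mol
mol H = 2 × 0.2109 g H₂O ÷ 18.015 g/mol = 0.023414 mol
From the AgCl data: mol Cl per gram of compound = (0.9131 ÷ 143.318) ÷ 0.3088 = 0.020632 mol/g, so in the 1.135 g combustion sample mol Cl = 0.023417 mol
Divide by the smallest (0.023414 mol): C 1.001, H 1.000, Cl 1.000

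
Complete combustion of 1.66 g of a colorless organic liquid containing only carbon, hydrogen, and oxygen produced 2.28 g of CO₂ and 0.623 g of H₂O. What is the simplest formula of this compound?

mol C = 2.28 g CO₂ ÷ 44.009 g/mol = 0.05181 mol
mol H = 2 × 0.623 g H₂O ÷ 18.015 g/mol = 0.06916 mol
mass O = 1.66 − (0.6223 + 0.06972) = 0.9680 g → mol O = 0.9680 ÷ 15.999 = 0.06051 mol
Divide by the smallest (0.05181 mol): C 1.000, H 1.335, O 1.168
Multiplying each by 6 gives whole numbers: C 6.00, H 8.01, O 7.01

C6H8O7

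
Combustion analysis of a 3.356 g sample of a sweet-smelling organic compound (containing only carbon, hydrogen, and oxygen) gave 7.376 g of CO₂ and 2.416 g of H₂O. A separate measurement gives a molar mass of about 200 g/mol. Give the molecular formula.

C10H16O4

mol C = 7.376 g CO₂ ÷ 44.009 g/mol = 0.16760 mol
mol H = 2 × 2.416 g H₂O ÷ 18.015 g/mol = 0.26822 mol
mass O = 3.356 − (2.0131 + 0.27037) = 1.0726 g → mol O = 1.0726 ÷ 15.999 = 0.067039 mol
Divide by the smallest (0.067039 mol): C 2.500, H 4.001, O 1.000
Multiplying each by 2 gives whole numbers: C 5.00, H 8.00, O 2.00
Empirical formula: C5H8O2
Empirical-formula mass = 100.12 g/mol; 200 ÷ 100.12 ≈ 2, so the molecular formula is C10H16O4.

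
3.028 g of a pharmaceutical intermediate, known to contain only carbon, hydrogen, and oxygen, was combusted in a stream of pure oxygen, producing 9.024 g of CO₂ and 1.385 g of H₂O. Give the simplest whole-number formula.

C8H6O

mol C = 9.024 g CO₂ ÷ 44.009 g/mol = 0.20505 mol
mol H = 2 × 1.385 g H₂O ÷ 18.015 g/mol = 0.15376 mol
mass O = 3.028 − (2.4628 + 0.15499) = 0.41017 g → mol O = 0.41017 ÷ 15.999 = 0.025637 mol
Divide by the smallest (0.025637 mol): C 7.998, H 5.998, O 1.000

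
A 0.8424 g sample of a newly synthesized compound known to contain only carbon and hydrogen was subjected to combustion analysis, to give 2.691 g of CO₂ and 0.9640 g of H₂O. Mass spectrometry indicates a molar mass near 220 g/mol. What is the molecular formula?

C16H28

mol C = 2.691 g CO₂ ÷ 44.009 g/mol = 0.061147 mol
mol H = 2 × 0.9640 g H₂O ÷ 18.015 g/mol = 0.10702 mol
Divide by the smallest (0.061147 mol): C 1.000, H 1.750
Multiplying each by 4 gives whole numbers: C 4.00, H 7.00
Empirical formula: C4H7
Empirical-formula mass = 55.10 g/mol; 220 ÷ 55.10 ≈ 4, so the molecular formula is C16H28.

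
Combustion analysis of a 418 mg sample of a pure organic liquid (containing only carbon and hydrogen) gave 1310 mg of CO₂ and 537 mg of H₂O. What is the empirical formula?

mol C = 1.31 g CO₂ ÷ 44.009 g/mol = 0.02977 mol
mol H = 2 × 0.537 g H₂O ÷ 18.015 g/mol = 0.05962 mol
Divide by the smallest (0.02977 mol): C 1.000, H 2.003

CH2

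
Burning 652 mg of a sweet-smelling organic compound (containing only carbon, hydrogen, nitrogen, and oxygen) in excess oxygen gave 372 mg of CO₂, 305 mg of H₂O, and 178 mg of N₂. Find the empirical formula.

mol C = 0.372 g CO₂ ÷ 44.009 g/mol = 0.008453 mol
mol H = 2 × 0.305 g H₂O ÷ 18.015 g/mol = 0.03386 mol
mol N = 2 × 0.178 g N₂ ÷ 28.014 g/mol = 0.01271 mol
mass O = 0.652 − (0.1015 + 0.03413 + 0.1780) = 0.3383 g → mol O = 0.3383 ÷ 15.999 = 0.02115 mol
Divide by the smallest (0.008453 mol): C 1.000, H 4.006, N 1.503, O 2.502
Multiplying each by 2 gives whole numbers: C 2.00, H 8.01, N 3.01, O 5.00

C2H8N3O5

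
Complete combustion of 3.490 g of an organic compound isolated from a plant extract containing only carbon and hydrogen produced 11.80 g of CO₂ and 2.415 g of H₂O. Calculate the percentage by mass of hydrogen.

mol C = 11.80 g CO₂ ÷ 44.009 g/mol = 0.26813 mol
mol H = 2 × 2.415 g H₂O ÷ 18.015 g/mol = 0.26811 mol
mass % H = 0.27025 g ÷ 3.490 g × 100%

7.74%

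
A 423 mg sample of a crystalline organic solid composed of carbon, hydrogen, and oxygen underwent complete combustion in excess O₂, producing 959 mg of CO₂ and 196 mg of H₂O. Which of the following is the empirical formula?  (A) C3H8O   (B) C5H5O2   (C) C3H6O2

(B) C5H5O2

mol C = 0.959 g CO₂ ÷ 44.009 g/mol = 0.02179 mol
mol H = 2 × 0.196 g H₂O ÷ 18.015 g/mol = 0.02176 mol
mass O = 0.423 − (0.2617 + 0.02193) = 0.1393 g → mol O = 0.1393 ÷ 15.999 = 0.008709 mol
Divide by the smallest (0.008709 mol): C 2.502, H 2.499, O 1.000
Multiplying each by 2 gives whole numbers: C 5.00, H 5.00, O 2.00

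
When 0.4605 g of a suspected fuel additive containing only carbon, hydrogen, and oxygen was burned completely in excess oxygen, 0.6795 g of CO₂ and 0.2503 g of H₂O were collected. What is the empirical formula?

C5H9O5

mol C = 0.6795 g CO₂ ÷ 44.009 g/mol = 0.015440 mol
mol H = 2 × 0.2503 g H₂O ÷ 18.015 g/mol = 0.027788 mol
mass O = 0.4605 − (0.18545 + 0.028010) = 0.24704 g → mol O = 0.24704 ÷ 15.999 = 0.015441 mol
Divide by the smallest (0.015440 mol): C 1.000, H 1.800, O 1.000
Multiplying each by 5 gives whole numbers: C 5.00, H 9.00, O 5.00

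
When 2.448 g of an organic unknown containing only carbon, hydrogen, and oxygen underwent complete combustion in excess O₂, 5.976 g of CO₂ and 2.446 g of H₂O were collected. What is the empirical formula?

C4H8O

mol C = 5.976 g CO₂ ÷ 44.009 g/mol = 0.13579 mol
mol H = 2 × 2.446 g H₂O ÷ 18.015 g/mol = 0.27155 mol
mass O = 2.448 − (1.6310 + 0.27372) = 0.54330 g → mol O = 0.54330 ÷ 15.999 = 0.033958 mol
Divide by the smallest (0.033958 mol): C 3.999, H 7.997, O 1.000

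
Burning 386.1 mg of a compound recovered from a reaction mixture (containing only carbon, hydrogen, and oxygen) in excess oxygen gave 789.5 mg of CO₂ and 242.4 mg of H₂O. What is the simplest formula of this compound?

mol C = 0.7895 g CO₂ ÷ 44.009 g/mol = 0.017940 mol
mol H = 2 × 0.2424 g H₂O ÷ 18.015 g/mol = 0.026911 mol
mass O = 0.3861 − (0.21547 + 0.027126) = 0.14350 g → mol O = 0.14350 ÷ 15.999 = 0.0089695 mol
Divide by the smallest (0.0089695 mol): C 2.000, H 3.000, O 1.000

C2H3O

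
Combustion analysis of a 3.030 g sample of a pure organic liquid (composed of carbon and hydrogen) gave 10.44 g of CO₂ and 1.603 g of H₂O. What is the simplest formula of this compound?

C4H3

mol C = 10.44 g CO₂ ÷ 44.009 g/mol = 0.23722 mol
mol H = 2 × 1.603 g H₂O ÷ 18.015 g/mol = 0.17796 mol
Divide by the smallest (0.17796 mol): C 1.333, H 1.000
Multiplying each by 3 gives whole numbers: C 4.00, H 3.00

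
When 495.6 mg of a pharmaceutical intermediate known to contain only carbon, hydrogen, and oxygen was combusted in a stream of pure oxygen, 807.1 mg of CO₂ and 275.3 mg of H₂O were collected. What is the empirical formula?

C6H10O5

mol C = 0.8071 g CO₂ ÷ 44.009 g/mol = 0.018339 mol
mol H = 2 × 0.2753 g H₂O ÷ 18.015 g/mol = 0.030563 mol
mass O = 0.4956 − (0.22027 + 0.030808) = 0.24452 g → mol O = 0.24452 ÷ 15.999 = 0.015283 mol
Divide by the smallest (0.015283 mol): C 1.200, H 2.000, O 1.000
Multiplying each by 5 gives whole numbers: C 6.00, H 10.00, O 5.00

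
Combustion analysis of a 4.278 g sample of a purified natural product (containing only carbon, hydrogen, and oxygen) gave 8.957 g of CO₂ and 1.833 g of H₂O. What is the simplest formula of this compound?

mol C = 8.957 g CO₂ ÷ 44.009 g/mol = 0.20353 mol
mol H = 2 × 1.833 g H₂O ÷ 18.015 g/mol = 0.20350 mol
mass O = 4.278 − (2.4446 + 0.20513) = 1.6283 g → mol O = 1.6283 ÷ 15.999 = 0.10178 mol
Divide by the smallest (0.10178 mol): C 2.000, H 1.999, O 1.000

C2H2O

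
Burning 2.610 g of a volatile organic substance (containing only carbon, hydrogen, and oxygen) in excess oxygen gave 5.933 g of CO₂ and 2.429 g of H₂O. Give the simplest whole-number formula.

C3H6O

mol C = 5.933 g CO₂ ÷ 44.009 g/mol = 0.13481 mol
mol H = 2 × 2.429 g H₂O ÷ 18.015 g/mol = 0.26966 mol
mass O = 2.610 − (1.6192 + 0.27182) = 0.71894 g → mol O = 0.71894 ÷ 15.999 = 0.044936 mol
Divide by the smallest (0.044936 mol): C 3.000, H 6.001, O 1.000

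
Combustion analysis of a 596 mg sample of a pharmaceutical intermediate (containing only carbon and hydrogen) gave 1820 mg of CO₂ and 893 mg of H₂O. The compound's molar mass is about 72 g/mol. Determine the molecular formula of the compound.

C5H12

mol C = 1.82 g CO₂ ÷ 44.009 g/mol = 0.04136 mol
mol H = 2 × 0.893 g H₂O ÷ 18.015 g/mol = 0.09914 mol
Divide by the smallest (0.04136 mol): C 1.000, H 2.397
Multiplying each by 5 gives whole numbers: C 5.00, H 11.99
Empirical formula: C5H12
Empirical-formula mass = 72.15 g/mol; 72 ÷ 72.15 ≈ 1, so the molecular formula is C5H12.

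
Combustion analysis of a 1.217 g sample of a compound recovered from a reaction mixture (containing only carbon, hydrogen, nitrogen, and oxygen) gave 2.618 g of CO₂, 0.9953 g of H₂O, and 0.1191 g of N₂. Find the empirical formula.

C7H13NO2

mol C = 2.618 g CO₂ ÷ 44.009 g/mol = 0.059488 mol
mol H = 2 × 0.9953 g H₂O ÷ 18.015 g/mol = 0.11050 mol
mol N = 2 × 0.1191 g N₂ ÷ 28.014 g/mol = 0.0085029 mol
mass O = 1.217 − (0.71451 + 0.11138 + 0.11910) = 0.27201 g → mol O = 0.27201 ÷ 15.999 = 0.017002 mol
Divide by the smallest (0.0085029 mol): C 6.996, H 12.995, N 1.000, O 2.000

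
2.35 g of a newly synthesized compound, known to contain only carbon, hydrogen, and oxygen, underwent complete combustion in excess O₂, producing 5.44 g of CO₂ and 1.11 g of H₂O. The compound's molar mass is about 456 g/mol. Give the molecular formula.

C24H24O9

mol C = 5.44 g CO₂ ÷ 44.009 g/mol = 0.1236 mol
mol H = 2 × 1.11 g H₂O ÷ 18.015 g/mol = 0.1232 mol
mass O = 2.35 − (1.485 + 0.1242) = 0.7411 g → mol O = 0.7411 ÷ 15.999 = 0.04632 mol
Divide by the smallest (0.04632 mol): C 2.669, H 2.660, O 1.000
Multiplying each by 3 gives whole numbers: C 8.01, H 7.98, O 3.00
Empirical formula: C8H8O3
Empirical-formula mass = 152.15 g/mol; 456 ÷ 152.15 ≈ 3, so the molecular formula is C24H24O9.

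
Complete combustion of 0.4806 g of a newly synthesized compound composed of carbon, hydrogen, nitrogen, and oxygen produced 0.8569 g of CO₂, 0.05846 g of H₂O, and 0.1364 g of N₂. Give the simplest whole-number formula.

C6H2N3O2

mol C = 0.8569 g CO₂ ÷ 44.009 g/mol = 0.019471 mol
mol H = 2 × 0.05846 g H₂O ÷ 18.015 g/mol = 0.0064901 mol
mol N = 2 × 0.1364 g N₂ ÷ 28.014 g/mol = 0.0097380 mol
mass O = 0.4806 − (0.23387 + 0.0065421 + 0.13640) = 0.10379 g → mol O = 0.10379 ÷ 15.999 = 0.0064874 mol
Divide by the smallest (0.0064874 mol): C 3.001, H 1.000, N 1.501, O 1.000
Multiplying each by 2 gives whole numbers: C 6.00, H 2.00, N 3.00, O 2.00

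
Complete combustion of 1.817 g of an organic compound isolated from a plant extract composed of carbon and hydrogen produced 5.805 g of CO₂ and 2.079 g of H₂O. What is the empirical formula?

C4H7

mol C = 5.805 g CO₂ ÷ 44.009 g/mol = 0.13190 mol
mol H = 2 × 2.079 g H₂O ÷ 18.015 g/mol = 0.23081 mol
Divide by the smallest (0.13190 mol): C 1.000, H 1.750
Multiplying each by 4 gives whole numbers: C 4.00, H 7.00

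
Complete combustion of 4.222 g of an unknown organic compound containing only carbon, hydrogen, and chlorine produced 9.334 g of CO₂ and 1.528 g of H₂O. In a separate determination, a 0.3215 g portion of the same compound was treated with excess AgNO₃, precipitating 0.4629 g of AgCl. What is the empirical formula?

mol C = 9.334 g CO₂ ÷ 44.009 g/mol = 0.21209 mol
mol H = 2 × 1.528 g H₂O ÷ 18.015 g/mol = 0.16964 mol
From the AgCl data: mol Cl per gram of compound = (0.4629 ÷ 143.318) ÷ 0.3215 = 0.010046 mol/g, so in the 4.222 g combustion sample mol Cl = 0.042415 mol
Divide by the smallest (0.042415 mol): C 5.000, H 3.999, Cl 1.000

C5H4Cl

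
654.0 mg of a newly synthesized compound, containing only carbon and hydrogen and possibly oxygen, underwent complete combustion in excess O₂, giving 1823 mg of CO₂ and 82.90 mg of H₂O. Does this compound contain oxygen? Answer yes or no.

yes

mol C = 1.823 g CO₂ ÷ 44.009 g/mol = 0.041423 mol
mol H = 2 × 0.08290 g H₂O ÷ 18.015 g/mol = 0.0092034 mol
C and H account for only 0.50681 g of the 0.6540 g sample; the remaining 0.14719 g must be oxygen.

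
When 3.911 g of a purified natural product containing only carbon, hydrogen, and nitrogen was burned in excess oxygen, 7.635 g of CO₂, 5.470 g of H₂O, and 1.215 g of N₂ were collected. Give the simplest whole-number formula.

C2H7N

mol C = 7.635 g CO₂ ÷ 44.009 g/mol = 0.17349 mol
mol H = 2 × 5.470 g H₂O ÷ 18.015 g/mol = 0.60727 mol
mol N = 2 × 1.215 g N₂ ÷ 28.014 g/mol = 0.086742 mol
Divide by the smallest (0.086742 mol): C 2.000, H 7.001, N 1.000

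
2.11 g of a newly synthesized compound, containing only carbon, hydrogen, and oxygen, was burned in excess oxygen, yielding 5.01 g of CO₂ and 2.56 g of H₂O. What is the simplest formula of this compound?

mol C = 5.01 g CO₂ ÷ 44.009 g/mol = 0.1138 mol
mol H = 2 × 2.56 g H₂O ÷ 18.015 g/mol = 0.2842 mol
mass O = 2.11 − (1.367 + 0.2865) = 0.4562 g → mol O = 0.4562 ÷ 15.999 = 0.02851 mol
Divide by the smallest (0.02851 mol): C 3.993, H 9.968, O 1.000

C4H10O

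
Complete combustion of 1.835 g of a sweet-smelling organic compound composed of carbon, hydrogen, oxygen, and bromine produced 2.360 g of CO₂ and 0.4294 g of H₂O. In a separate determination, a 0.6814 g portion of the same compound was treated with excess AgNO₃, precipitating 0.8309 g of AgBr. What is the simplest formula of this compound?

mol C = 2.360 g CO₂ ÷ 44.009 g/mol = 0.053625 mol
mol H = 2 × 0.4294 g H₂O ÷ 18.015 g/mol = 0.047671 mol
From the AgBr data: mol Br per gram of compound = (0.8309 ÷ 187.772) ÷ 0.6814 = 0.0064941 mol/g, so in the 1.835 g combustion sample mol Br = 0.011917 mol
mass O = 1.835 − (0.64409 + 0.048053 + 0.95218) = 0.19067 g → mol O = 0.19067 ÷ 15.999 = 0.011918 mol
Divide by the smallest (0.011917 mol): C 4.500, H 4.000, Br 1.000, O 1.000
Multiplying each by 2 gives whole numbers: C 9.00, H 8.00, Br 2.00, O 2.00

C9H8Br2O2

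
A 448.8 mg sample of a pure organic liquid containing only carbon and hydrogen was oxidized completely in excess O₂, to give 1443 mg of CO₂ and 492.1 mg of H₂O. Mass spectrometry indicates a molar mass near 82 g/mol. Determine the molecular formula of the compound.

mol C = 1.443 g CO₂ ÷ 44.009 g/mol = 0.032789 mol
mol H = 2 × 0.4921 g H₂O ÷ 18.015 g/mol = 0.054632 mol
Divide by the smallest (0.032789 mol): C 1.000, H 1.666
Multiplying each by 3 gives whole numbers: C 3.00, H 5.00
Empirical formula: C3H5
Empirical-formula mass = 41.07 g/mol; 82 ÷ 41.07 ≈ 2, so the molecular formula is C6H10.

C6H10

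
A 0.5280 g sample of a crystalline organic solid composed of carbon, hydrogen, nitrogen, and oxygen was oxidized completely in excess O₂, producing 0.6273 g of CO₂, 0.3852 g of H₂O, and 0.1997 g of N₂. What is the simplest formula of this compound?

C2H6N2O

mol C = 0.6273 g CO₂ ÷ 44.009 g/mol = 0.014254 mol
mol H = 2 × 0.3852 g H₂O ÷ 18.015 g/mol = 0.042764 mol
mol N = 2 × 0.1997 g N₂ ÷ 28.014 g/mol = 0.014257 mol
mass O = 0.5280 − (0.17120 + 0.043106 + 0.19970) = 0.11399 g → mol O = 0.11399 ÷ 15.999 = 0.0071248 mol
Divide by the smallest (0.0071248 mol): C 2.001, H 6.002, N 2.001, O 1.000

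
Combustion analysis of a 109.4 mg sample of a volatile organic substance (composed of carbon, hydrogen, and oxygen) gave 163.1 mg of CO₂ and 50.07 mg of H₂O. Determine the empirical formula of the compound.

C2H3O2

mol C = 0.1631 g CO₂ ÷ 44.009 g/mol = 0.0037061 mol
mol H = 2 × 0.05007 g H₂O ÷ 18.015 g/mol = 0.0055587 mol
mass O = 0.1094 − (0.044513 + 0.0056032) = 0.059283 g → mol O = 0.059283 ÷ 15.999 = 0.0037054 mol
Divide by the smallest (0.0037054 mol): C 1.000, H 1.500, O 1.000
Multiplying each by 2 gives whole numbers: C 2.00, H 3.00, O 2.00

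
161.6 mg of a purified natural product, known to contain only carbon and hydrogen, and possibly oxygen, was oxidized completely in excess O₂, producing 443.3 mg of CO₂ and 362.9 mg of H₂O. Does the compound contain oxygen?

no

mol C = 0.4433 g CO₂ ÷ 44.009 g/mol = 0.010073 mol
mol H = 2 × 0.3629 g H₂O ÷ 18.015 g/mol = 0.040289 mol
C and H together account for 0.16160 g — essentially the entire 0.1616 g sample — so the compound contains no oxygen.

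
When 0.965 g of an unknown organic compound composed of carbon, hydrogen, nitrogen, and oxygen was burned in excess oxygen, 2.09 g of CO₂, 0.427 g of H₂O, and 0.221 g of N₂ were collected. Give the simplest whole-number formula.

mol C = 2.09 g CO₂ ÷ 44.009 g/mol = 0.04749 mol
mol H = 2 × 0.427 g H₂O ÷ 18.015 g/mol = 0.04740 mol
mol N = 2 × 0.221 g N₂ ÷ 28.014 g/mol = 0.01578 mol
mass O = 0.965 − (0.5704 + 0.04778 + 0.2210) = 0.1258 g → mol O = 0.1258 ÷ 15.999 = 0.007864 mol
Divide by the smallest (0.007864 mol): C 6.039, H 6.028, N 2.006, O 1.000

C6H6N2O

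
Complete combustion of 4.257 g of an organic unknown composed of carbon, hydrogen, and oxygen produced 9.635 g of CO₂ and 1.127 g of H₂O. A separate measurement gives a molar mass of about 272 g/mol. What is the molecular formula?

mol C = 9.635 g CO₂ ÷ 44.009 g/mol = 0.21893 mol
mol H = 2 × 1.127 g H₂O ÷ 18.015 g/mol = 0.12512 mol
mass O = 4.257 − (2.6296 + 0.12612) = 1.5013 g → mol O = 1.5013 ÷ 15.999 = 0.093836 mol
Divide by the smallest (0.093836 mol): C 2.333, H 1.333, O 1.000
Multiplying each by 3 gives whole numbers: C 7.00, H 4.00, O 3.00
Empirical formula: C7H4O3
Empirical-formula mass = 136.11 g/mol; 272 ÷ 136.11 ≈ 2, so the molecular formula is C14H8O6.

C14H8O6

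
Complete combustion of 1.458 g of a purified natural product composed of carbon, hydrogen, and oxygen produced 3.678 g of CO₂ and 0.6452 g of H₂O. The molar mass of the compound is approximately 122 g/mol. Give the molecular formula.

mol C = 3.678 g CO₂ ÷ 44.009 g/mol = 0.083574 mol
mol H = 2 × 0.6452 g H₂O ÷ 18.015 g/mol = 0.071629 mol
mass O = 1.458 − (1.0038 + 0.072202) = 0.38199 g → mol O = 0.38199 ÷ 15.999 = 0.023876 mol
Divide by the smallest (0.023876 mol): C 3.500, H 3.000, O 1.000
Multiplying each by 2 gives whole numbers: C 7.00, H 6.00, O 2.00
Empirical formula: C7H6O2
Empirical-formula mass = 122.12 g/mol; 122 ÷ 122.12 ≈ 1, so the molecular formula is C7H6O2.

C7H6O2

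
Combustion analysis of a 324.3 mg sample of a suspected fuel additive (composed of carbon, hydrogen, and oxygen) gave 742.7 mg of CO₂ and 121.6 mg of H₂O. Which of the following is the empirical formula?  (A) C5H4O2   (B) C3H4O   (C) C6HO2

(A) C5H4O2

mol C = 0.7427 g CO₂ ÷ 44.009 g/mol = 0.016876 mol
mol H = 2 × 0.1216 g H₂O ÷ 18.015 g/mol = 0.013500 mol
mass O = 0.3243 − (0.20270 + 0.013608) = 0.10799 g → mol O = 0.10799 ÷ 15.999 = 0.0067500 mol
Divide by the smallest (0.0067500 mol): C 2.500, H 2.000, O 1.000
Multiplying each by 2 gives whole numbers: C 5.00, H 4.00, O 2.00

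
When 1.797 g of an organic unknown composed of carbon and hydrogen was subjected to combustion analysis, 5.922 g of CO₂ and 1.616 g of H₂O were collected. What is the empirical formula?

C3H4

mol C = 5.922 g CO₂ ÷ 44.009 g/mol = 0.13456 mol
mol H = 2 × 1.616 g H₂O ÷ 18.015 g/mol = 0.17941 mol
Divide by the smallest (0.13456 mol): C 1.000, H 1.333
Multiplying each by 3 gives whole numbers: C 3.00, H 4.00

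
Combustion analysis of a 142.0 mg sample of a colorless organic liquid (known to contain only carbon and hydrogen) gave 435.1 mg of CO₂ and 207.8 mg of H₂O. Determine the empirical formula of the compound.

C3H7

mol C = 0.4351 g CO₂ ÷ 44.009 g/mol = 0.0098866 mol
mol H = 2 × 0.2078 g H₂O ÷ 18.015 g/mol = 0.023070 mol
Divide by the smallest (0.0098866 mol): C 1.000, H 2.333
Multiplying each by 3 gives whole numbers: C 3.00, H 7.00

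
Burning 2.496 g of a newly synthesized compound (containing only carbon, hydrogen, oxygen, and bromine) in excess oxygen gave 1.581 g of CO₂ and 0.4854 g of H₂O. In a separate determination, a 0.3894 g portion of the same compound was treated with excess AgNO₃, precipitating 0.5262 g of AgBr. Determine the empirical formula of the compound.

mol C = 1.581 g CO₂ ÷ 44.009 g/mol = 0.035924 mol
mol H = 2 × 0.4854 g H₂O ÷ 18.015 g/mol = 0.053888 mol
From the AgBr data: mol Br per gram of compound = (0.5262 ÷ 187.772) ÷ 0.3894 = 0.0071965 mol/g, so in the 2.496 g combustion sample mol Br = 0.017963 mol
mass O = 2.496 − (0.43149 + 0.054320 + 1.4353) = 0.57491 g → mol O = 0.57491 ÷ 15.999 = 0.035934 mol
Divide by the smallest (0.017963 mol): C 2.000, H 3.000, Br 1.000, O 2.000

C2H3BrO2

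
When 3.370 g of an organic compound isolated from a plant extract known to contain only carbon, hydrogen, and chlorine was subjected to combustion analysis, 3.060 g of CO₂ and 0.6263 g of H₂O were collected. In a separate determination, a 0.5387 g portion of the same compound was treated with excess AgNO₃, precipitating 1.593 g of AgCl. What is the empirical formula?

mol C = 3.060 g CO₂ ÷ 44.009 g/mol = 0.069531 mol
mol H = 2 × 0.6263 g H₂O ÷ 18.015 g/mol = 0.069531 mol
From the AgCl data: mol Cl per gram of compound = (1.593 ÷ 143.318) ÷ 0.5387 = 0.020633 mol/g, so in the 3.370 g combustion sample mol Cl = 0.069534 mol
Divide by the smallest (0.069531 mol): C 1.000, H 1.000, Cl 1.000

CHCl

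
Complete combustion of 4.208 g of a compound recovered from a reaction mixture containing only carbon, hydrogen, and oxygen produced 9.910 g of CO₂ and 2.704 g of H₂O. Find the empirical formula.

mol C = 9.910 g CO₂ ÷ 44.009 g/mol = 0.22518 mol
mol H = 2 × 2.704 g H₂O ÷ 18.015 g/mol = 0.30019 mol
mass O = 4.208 − (2.7047 + 0.30260) = 1.2008 g → mol O = 1.2008 ÷ 15.999 = 0.075052 mol
Divide by the smallest (0.075052 mol): C 3.000, H 4.000, O 1.000

C3H4O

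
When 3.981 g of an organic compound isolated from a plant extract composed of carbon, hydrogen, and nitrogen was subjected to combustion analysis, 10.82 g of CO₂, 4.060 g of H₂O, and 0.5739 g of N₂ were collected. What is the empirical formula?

mol C = 10.82 g CO₂ ÷ 44.009 g/mol = 0.24586 mol
mol H = 2 × 4.060 g H₂O ÷ 18.015 g/mol = 0.45074 mol
mol N = 2 × 0.5739 g N₂ ÷ 28.014 g/mol = 0.040972 mol
Divide by the smallest (0.040972 mol): C 6.001, H 11.001, N 1.000

C6H11N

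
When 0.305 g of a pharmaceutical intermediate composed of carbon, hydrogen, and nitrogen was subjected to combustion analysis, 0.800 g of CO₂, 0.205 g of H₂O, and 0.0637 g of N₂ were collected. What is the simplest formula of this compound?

C4H5N

mol C = 0.800 g CO₂ ÷ 44.009 g/mol = 0.01818 mol
mol H = 2 × 0.205 g H₂O ÷ 18.015 g/mol = 0.02276 mol
mol N = 2 × 0.0637 g N₂ ÷ 28.014 g/mol = 0.004548 mol
Divide by the smallest (0.004548 mol): C 3.997, H 5.004, N 1.000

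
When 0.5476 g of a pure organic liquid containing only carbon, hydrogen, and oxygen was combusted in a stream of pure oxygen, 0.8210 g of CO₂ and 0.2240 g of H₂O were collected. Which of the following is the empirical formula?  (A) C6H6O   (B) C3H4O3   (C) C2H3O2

(B) C3H4O3

mol C = 0.8210 g CO₂ ÷ 44.009 g/mol = 0.018655 mol
mol H = 2 × 0.2240 g H₂O ÷ 18.015 g/mol = 0.024868 mol
mass O = 0.5476 − (0.22407 + 0.025067) = 0.29846 g → mol O = 0.29846 ÷ 15.999 = 0.018655 mol
Divide by the smallest (0.018655 mol): C 1.000, H 1.333, O 1.000
Multiplying each by 3 gives whole numbers: C 3.00, H 4.00, O 3.00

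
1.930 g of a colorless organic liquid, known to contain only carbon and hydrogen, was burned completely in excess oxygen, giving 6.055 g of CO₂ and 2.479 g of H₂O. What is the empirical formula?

mol C = 6.055 g CO₂ ÷ 44.009 g/mol = 0.13759 mol
mol H = 2 × 2.479 g H₂O ÷ 18.015 g/mol = 0.27522 mol
Divide by the smallest (0.13759 mol): C 1.000, H 2.000

CH2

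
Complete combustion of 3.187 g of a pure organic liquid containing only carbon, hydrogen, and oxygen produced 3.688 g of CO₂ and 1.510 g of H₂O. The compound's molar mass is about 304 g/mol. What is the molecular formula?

mol C = 3.688 g CO₂ ÷ 44.009 g/mol = 0.083801 mol
mol H = 2 × 1.510 g H₂O ÷ 18.015 g/mol = 0.16764 mol
mass O = 3.187 − (1.0065 + 0.16898) = 2.0115 g → mol O = 2.0115 ÷ 15.999 = 0.12573 mol
Divide by the smallest (0.083801 mol): C 1.000, H 2.000, O 1.500
Multiplying each by 2 gives whole numbers: C 2.00, H 4.00, O 3.00
Empirical formula: C2H4O3
Empirical-formula mass = 76.05 g/mol; 304 ÷ 76.05 ≈ 4, so the molecular formula is C8H16O12.

C8H16O12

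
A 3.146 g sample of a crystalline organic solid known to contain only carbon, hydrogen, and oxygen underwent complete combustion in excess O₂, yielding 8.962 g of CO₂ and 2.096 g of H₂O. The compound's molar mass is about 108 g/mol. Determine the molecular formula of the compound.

mol C = 8.962 g CO₂ ÷ 44.009 g/mol = 0.20364 mol
mol H = 2 × 2.096 g H₂O ÷ 18.015 g/mol = 0.23269 mol
mass O = 3.146 − (2.4459 + 0.23456) = 0.46552 g → mol O = 0.46552 ÷ 15.999 = 0.029097 mol
Divide by the smallest (0.029097 mol): C 6.999, H 7.997, O 1.000
Empirical formula: C7H8O
Empirical-formula mass = 108.14 g/mol; 108 ÷ 108.14 ≈ 1, so the molecular formula is C7H8O.

C7H8O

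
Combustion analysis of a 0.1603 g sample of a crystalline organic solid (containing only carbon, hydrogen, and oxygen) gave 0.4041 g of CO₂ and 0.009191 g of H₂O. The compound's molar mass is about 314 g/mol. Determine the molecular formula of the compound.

C18H2O6

mol C = 0.4041 g CO₂ ÷ 44.009 g/mol = 0.0091822 mol
mol H = 2 × 0.009191 g H₂O ÷ 18.015 g/mol = 0.0010204 mol
mass O = 0.1603 − (0.11029 + 0.0010285) = 0.048984 g → mol O = 0.048984 ÷ 15.999 = 0.0030617 mol
Divide by the smallest (0.0010204 mol): C 8.999, H 1.000, O 3.001
Empirical formula: C9HO3
Empirical-formula mass = 157.10 g/mol; 314 ÷ 157.10 ≈ 2, so the molecular formula is C18H2O6.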